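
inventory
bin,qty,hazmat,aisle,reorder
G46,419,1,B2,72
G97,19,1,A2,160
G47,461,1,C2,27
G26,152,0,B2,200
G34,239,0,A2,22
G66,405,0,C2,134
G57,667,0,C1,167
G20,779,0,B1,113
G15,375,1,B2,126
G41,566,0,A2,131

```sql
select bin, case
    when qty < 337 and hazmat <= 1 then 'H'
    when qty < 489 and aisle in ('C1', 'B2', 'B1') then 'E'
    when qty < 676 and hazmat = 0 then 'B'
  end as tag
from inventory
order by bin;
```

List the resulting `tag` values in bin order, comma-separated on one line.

bin=G15: qty < 489 and aisle in ('C1', 'B2', 'B1') → E
bin=G20: (no match → NULL) → NULL
bin=G26: qty < 337 and hazmat <= 1 → H
bin=G34: qty < 337 and hazmat <= 1 → H
bin=G41: qty < 676 and hazmat = 0 → B
bin=G46: qty < 489 and aisle in ('C1', 'B2', 'B1') → E
bin=G47: (no match → NULL) → NULL
bin=G57: qty < 676 and hazmat = 0 → B
bin=G66: qty < 676 and hazmat = 0 → B
bin=G97: qty < 337 and hazmat <= 1 → H

E, NULL, H, H, B, E, NULL, B, B, H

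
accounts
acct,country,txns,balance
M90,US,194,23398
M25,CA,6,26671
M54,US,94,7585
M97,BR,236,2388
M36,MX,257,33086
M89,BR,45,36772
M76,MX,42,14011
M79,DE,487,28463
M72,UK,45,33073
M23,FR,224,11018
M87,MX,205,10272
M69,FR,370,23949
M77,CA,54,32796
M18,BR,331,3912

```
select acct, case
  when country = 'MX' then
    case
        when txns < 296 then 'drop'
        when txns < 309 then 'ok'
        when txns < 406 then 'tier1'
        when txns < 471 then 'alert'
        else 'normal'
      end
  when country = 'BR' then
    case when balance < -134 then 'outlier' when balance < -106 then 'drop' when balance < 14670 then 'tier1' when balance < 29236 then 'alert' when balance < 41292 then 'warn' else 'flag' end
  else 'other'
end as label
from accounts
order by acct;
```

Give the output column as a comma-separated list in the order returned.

acct=M18: country='BR' → inner[balance < 14670] → tier1
acct=M23: country='FR' → outer ELSE → other
acct=M25: country='CA' → outer ELSE → other
acct=M36: country='MX' → inner[txns < 296] → drop
acct=M54: country='US' → outer ELSE → other
acct=M69: country='FR' → outer ELSE → other
acct=M72: country='UK' → outer ELSE → other
acct=M76: country='MX' → inner[txns < 296] → drop
acct=M77: country='CA' → outer ELSE → other
acct=M79: country='DE' → outer ELSE → other
acct=M87: country='MX' → inner[txns < 296] → drop
acct=M89: country='BR' → inner[balance < 41292] → warn
acct=M90: country='US' → outer ELSE → other
acct=M97: country='BR' → inner[balance < 14670] → tier1

tier1, other, other, drop, other, other, other, drop, other, other, drop, warn, other, tier1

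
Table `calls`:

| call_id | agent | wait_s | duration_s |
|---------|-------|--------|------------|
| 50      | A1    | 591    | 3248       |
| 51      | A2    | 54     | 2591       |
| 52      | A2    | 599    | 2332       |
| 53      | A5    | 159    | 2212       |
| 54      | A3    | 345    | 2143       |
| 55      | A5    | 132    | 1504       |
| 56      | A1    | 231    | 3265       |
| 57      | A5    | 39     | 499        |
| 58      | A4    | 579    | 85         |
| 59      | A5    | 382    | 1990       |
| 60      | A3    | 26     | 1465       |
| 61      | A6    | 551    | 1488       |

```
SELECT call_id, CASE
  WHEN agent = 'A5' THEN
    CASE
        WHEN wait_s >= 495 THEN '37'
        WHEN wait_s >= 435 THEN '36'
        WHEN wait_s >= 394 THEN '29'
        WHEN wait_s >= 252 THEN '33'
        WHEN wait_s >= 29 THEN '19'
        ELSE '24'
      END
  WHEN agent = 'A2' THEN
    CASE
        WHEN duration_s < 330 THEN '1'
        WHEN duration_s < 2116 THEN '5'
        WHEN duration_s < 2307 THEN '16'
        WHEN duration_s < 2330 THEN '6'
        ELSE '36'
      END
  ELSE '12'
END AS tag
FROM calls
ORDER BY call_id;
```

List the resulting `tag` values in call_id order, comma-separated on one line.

call_id=50: agent='A1' → outer ELSE → 12
call_id=51: agent='A2' → inner[ELSE] → 36
call_id=52: agent='A2' → inner[ELSE] → 36
call_id=53: agent='A5' → inner[wait_s >= 29] → 19
call_id=54: agent='A3' → outer ELSE → 12
call_id=55: agent='A5' → inner[wait_s >= 29] → 19
call_id=56: agent='A1' → outer ELSE → 12
call_id=57: agent='A5' → inner[wait_s >= 29] → 19
call_id=58: agent='A4' → outer ELSE → 12
call_id=59: agent='A5' → inner[wait_s >= 252] → 33
call_id=60: agent='A3' → outer ELSE → 12
call_id=61: agent='A6' → outer ELSE → 12

12, 36, 36, 19, 12, 19, 12, 19, 12, 33, 12, 12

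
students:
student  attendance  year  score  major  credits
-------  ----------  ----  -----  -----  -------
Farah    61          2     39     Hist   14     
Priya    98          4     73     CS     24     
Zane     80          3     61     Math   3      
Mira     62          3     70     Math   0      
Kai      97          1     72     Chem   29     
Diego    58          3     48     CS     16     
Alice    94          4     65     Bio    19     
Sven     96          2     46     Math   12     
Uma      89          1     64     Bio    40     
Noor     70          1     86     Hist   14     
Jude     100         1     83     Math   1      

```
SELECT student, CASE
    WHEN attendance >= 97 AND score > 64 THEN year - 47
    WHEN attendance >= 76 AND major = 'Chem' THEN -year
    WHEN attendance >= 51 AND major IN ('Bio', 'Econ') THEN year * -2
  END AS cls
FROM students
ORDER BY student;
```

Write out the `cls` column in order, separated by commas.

student=Alice: attendance >= 51 AND major IN ('Bio', 'Econ') → -8
student=Diego: (no match → NULL) → NULL
student=Farah: (no match → NULL) → NULL
student=Jude: attendance >= 97 AND score > 64 → -46
student=Kai: attendance >= 97 AND score > 64 → -46
student=Mira: (no match → NULL) → NULL
student=Noor: (no match → NULL) → NULL
student=Priya: attendance >= 97 AND score > 64 → -43
student=Sven: (no match → NULL) → NULL
student=Uma: attendance >= 51 AND major IN ('Bio', 'Econ') → -2
student=Zane: (no match → NULL) → NULL

-8, NULL, NULL, -46, -46, NULL, NULL, -43, NULL, -2, NULL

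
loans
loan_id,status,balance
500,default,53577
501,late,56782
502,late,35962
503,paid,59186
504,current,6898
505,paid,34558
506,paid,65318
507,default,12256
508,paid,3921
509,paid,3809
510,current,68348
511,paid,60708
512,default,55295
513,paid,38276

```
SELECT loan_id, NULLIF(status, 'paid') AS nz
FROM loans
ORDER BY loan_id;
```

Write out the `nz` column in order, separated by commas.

default, late, late, NULL, current, NULL, NULL, default, NULL, NULL, current, NULL, default, NULL

loan_id=500: status=default vs paid: differ → default
loan_id=501: status=late vs paid: differ → late
loan_id=502: status=late vs paid: differ → late
loan_id=503: status=paid vs paid: equal → NULL
loan_id=504: status=current vs paid: differ → current
loan_id=505: status=paid vs paid: equal → NULL
loan_id=506: status=paid vs paid: equal → NULL
loan_id=507: status=default vs paid: differ → default
loan_id=508: status=paid vs paid: equal → NULL
loan_id=509: status=paid vs paid: equal → NULL
loan_id=510: status=current vs paid: differ → current
loan_id=511: status=paid vs paid: equal → NULL
loan_id=512: status=default vs paid: differ → default
loan_id=513: status=paid vs paid: equal → NULL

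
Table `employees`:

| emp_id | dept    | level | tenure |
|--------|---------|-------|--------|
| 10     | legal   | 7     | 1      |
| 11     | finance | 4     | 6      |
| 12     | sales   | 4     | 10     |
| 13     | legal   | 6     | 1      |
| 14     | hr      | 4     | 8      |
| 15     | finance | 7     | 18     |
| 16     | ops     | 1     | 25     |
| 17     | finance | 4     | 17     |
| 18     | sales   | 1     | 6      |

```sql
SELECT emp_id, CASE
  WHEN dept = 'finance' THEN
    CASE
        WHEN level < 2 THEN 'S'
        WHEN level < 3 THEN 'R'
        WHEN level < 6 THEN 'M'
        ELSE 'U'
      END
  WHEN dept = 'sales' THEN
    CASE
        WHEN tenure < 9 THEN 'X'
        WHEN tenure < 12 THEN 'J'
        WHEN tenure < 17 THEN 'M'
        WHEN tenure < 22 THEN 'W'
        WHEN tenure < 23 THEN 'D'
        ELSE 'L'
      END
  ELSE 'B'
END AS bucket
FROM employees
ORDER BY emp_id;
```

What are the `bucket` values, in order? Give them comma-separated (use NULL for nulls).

B, M, J, B, B, U, B, M, X

emp_id=10: dept='legal' → outer ELSE → B
emp_id=11: dept='finance' → inner[level < 6] → M
emp_id=12: dept='sales' → inner[tenure < 12] → J
emp_id=13: dept='legal' → outer ELSE → B
emp_id=14: dept='hr' → outer ELSE → B
emp_id=15: dept='finance' → inner[ELSE] → U
emp_id=16: dept='ops' → outer ELSE → B
emp_id=17: dept='finance' → inner[level < 6] → M
emp_id=18: dept='sales' → inner[tenure < 9] → X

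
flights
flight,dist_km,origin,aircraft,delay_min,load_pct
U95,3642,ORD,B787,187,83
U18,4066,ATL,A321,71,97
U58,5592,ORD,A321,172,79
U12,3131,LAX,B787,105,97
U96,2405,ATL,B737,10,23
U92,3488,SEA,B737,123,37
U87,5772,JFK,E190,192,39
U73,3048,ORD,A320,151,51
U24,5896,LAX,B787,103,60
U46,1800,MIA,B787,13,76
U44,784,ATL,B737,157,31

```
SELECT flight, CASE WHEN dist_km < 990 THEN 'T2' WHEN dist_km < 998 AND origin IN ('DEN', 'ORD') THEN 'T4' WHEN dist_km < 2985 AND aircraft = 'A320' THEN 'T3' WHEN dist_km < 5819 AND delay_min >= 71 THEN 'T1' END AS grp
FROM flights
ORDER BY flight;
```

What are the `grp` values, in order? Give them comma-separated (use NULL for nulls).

flight=U12: dist_km < 5819 AND delay_min >= 71 → T1
flight=U18: dist_km < 5819 AND delay_min >= 71 → T1
flight=U24: (no match → NULL) → NULL
flight=U44: dist_km < 990 → T2
flight=U46: (no match → NULL) → NULL
flight=U58: dist_km < 5819 AND delay_min >= 71 → T1
flight=U73: dist_km < 5819 AND delay_min >= 71 → T1
flight=U87: dist_km < 5819 AND delay_min >= 71 → T1
flight=U92: dist_km < 5819 AND delay_min >= 71 → T1
flight=U95: dist_km < 5819 AND delay_min >= 71 → T1
flight=U96: (no match → NULL) → NULL

T1, T1, NULL, T2, NULL, T1, T1, T1, T1, T1, NULL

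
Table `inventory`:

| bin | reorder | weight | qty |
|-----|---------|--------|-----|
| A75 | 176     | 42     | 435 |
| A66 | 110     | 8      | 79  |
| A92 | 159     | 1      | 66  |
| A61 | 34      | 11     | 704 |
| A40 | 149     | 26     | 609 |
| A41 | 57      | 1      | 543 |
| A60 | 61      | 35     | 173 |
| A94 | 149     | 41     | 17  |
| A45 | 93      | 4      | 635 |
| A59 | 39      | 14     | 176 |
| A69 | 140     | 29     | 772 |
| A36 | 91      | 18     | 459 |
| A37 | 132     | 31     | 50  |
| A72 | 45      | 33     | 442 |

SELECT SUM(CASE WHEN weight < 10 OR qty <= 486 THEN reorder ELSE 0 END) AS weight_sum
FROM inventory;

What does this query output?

bin=A75: ✓ → 176
bin=A66: ✓ → 110
bin=A92: ✓ → 159
bin=A61: ✗
bin=A40: ✗
bin=A41: ✓ → 57
bin=A60: ✓ → 61
bin=A94: ✓ → 149
bin=A45: ✓ → 93
bin=A59: ✓ → 39
bin=A69: ✗
bin=A36: ✓ → 91
bin=A37: ✓ → 132
bin=A72: ✓ → 45
weight_sum = 176 + 110 + 159 + 57 + 61 + 149 + 93 + 39 + 91 + 132 + 45 = 1112

1112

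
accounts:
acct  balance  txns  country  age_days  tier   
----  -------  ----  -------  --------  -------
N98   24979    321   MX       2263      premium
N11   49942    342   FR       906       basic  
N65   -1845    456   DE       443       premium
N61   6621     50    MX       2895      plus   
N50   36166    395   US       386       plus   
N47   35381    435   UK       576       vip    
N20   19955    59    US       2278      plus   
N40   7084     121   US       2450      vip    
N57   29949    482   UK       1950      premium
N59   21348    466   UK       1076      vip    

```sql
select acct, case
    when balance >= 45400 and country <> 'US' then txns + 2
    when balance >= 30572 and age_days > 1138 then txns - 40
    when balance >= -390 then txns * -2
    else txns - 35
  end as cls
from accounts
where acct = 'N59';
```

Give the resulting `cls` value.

acct = N59: balance=21348, txns=466, country=UK, age_days=1076, tier=vip.
balance >= 45400 and country <> 'US' → false
balance >= 30572 and age_days > 1138 → false
balance >= -390 → true → -932

-932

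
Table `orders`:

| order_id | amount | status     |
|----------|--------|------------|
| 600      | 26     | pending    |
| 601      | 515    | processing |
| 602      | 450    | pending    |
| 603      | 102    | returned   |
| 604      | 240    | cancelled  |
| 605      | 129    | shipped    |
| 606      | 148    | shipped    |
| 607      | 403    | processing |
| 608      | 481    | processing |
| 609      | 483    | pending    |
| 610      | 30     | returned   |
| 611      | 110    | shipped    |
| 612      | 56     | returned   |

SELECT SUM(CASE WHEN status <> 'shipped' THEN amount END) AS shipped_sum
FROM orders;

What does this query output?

2786

order_id=600: ✓ → 26
order_id=601: ✓ → 515
order_id=602: ✓ → 450
order_id=603: ✓ → 102
order_id=604: ✓ → 240
order_id=605: ✗
order_id=606: ✗
order_id=607: ✓ → 403
order_id=608: ✓ → 481
order_id=609: ✓ → 483
order_id=610: ✓ → 30
order_id=611: ✗
order_id=612: ✓ → 56
shipped_sum = 26 + 515 + 450 + 102 + 240 + 403 + 481 + 483 + 30 + 56 = 2786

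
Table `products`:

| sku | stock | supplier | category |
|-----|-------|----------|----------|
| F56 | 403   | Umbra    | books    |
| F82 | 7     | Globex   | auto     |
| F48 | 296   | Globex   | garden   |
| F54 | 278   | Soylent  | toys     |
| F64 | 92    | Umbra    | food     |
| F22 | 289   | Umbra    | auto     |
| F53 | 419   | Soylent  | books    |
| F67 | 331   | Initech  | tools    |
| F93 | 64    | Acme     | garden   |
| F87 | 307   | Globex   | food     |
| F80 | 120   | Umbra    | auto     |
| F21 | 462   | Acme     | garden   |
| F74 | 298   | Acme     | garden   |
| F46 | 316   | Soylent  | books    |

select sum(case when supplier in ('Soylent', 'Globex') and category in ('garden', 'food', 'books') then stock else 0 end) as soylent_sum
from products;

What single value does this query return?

sku=F56: ✗
sku=F82: ✗
sku=F48: ✓ → 296
sku=F54: ✗
sku=F64: ✗
sku=F22: ✗
sku=F53: ✓ → 419
sku=F67: ✗
sku=F93: ✗
sku=F87: ✓ → 307
sku=F80: ✗
sku=F21: ✗
sku=F74: ✗
sku=F46: ✓ → 316
soylent_sum = 296 + 419 + 307 + 316 = 1338

1338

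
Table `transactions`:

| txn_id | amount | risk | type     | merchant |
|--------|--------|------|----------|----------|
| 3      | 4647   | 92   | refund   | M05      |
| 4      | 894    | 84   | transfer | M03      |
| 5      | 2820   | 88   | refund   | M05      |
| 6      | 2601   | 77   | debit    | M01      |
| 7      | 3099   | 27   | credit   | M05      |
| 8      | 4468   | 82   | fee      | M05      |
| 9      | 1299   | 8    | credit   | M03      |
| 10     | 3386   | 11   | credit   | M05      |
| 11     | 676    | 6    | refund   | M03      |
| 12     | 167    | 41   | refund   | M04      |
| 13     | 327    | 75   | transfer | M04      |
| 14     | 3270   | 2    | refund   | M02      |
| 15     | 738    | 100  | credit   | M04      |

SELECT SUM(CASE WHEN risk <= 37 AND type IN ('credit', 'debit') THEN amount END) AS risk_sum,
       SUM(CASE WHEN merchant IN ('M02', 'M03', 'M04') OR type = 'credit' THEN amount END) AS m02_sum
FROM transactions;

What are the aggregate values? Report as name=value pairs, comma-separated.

risk_sum=7784, m02_sum=13856

[risk_sum: risk <= 37 AND type IN ('credit', 'debit')]
txn_id=3: ✗
txn_id=4: ✗
txn_id=5: ✗
txn_id=6: ✗
txn_id=7: ✓ → 3099
txn_id=8: ✗
txn_id=9: ✓ → 1299
txn_id=10: ✓ → 3386
txn_id=11: ✗
txn_id=12: ✗
txn_id=13: ✗
txn_id=14: ✗
txn_id=15: ✗
risk_sum = 3099 + 1299 + 3386 = 7784
—
[m02_sum: merchant IN ('M02', 'M03', 'M04') OR type = 'credit']
txn_id=3: ✗
txn_id=4: ✓ → 894
txn_id=5: ✗
txn_id=6: ✗
txn_id=7: ✓ → 3099
txn_id=8: ✗
txn_id=9: ✓ → 1299
txn_id=10: ✓ → 3386
txn_id=11: ✓ → 676
txn_id=12: ✓ → 167
txn_id=13: ✓ → 327
txn_id=14: ✓ → 3270
txn_id=15: ✓ → 738
m02_sum = 894 + 3099 + 1299 + 3386 + 676 + 167 + 327 + 3270 + 738 = 13856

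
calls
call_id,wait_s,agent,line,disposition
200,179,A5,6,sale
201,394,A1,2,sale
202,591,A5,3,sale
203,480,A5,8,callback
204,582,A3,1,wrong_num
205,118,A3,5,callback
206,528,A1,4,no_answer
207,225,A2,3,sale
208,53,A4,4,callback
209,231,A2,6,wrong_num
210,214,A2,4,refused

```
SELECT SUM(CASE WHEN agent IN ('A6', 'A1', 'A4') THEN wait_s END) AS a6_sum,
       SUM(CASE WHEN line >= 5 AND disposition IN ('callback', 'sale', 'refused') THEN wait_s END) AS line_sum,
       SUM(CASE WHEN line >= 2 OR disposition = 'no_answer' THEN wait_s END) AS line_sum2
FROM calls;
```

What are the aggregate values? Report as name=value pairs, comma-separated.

[a6_sum: agent IN ('A6', 'A1', 'A4')]
call_id=200: ✗
call_id=201: ✓ → 394
call_id=202: ✗
call_id=203: ✗
call_id=204: ✗
call_id=205: ✗
call_id=206: ✓ → 528
call_id=207: ✗
call_id=208: ✓ → 53
call_id=209: ✗
call_id=210: ✗
a6_sum = 394 + 528 + 53 = 975
—
[line_sum: line >= 5 AND disposition IN ('callback', 'sale', 'refused')]
call_id=200: ✓ → 179
call_id=201: ✗
call_id=202: ✗
call_id=203: ✓ → 480
call_id=204: ✗
call_id=205: ✓ → 118
call_id=206: ✗
call_id=207: ✗
call_id=208: ✗
call_id=209: ✗
call_id=210: ✗
line_sum = 179 + 480 + 118 = 777
—
[line_sum2: line >= 2 OR disposition = 'no_answer']
call_id=200: ✓ → 179
call_id=201: ✓ → 394
call_id=202: ✓ → 591
call_id=203: ✓ → 480
call_id=204: ✗
call_id=205: ✓ → 118
call_id=206: ✓ → 528
call_id=207: ✓ → 225
call_id=208: ✓ → 53
call_id=209: ✓ → 231
call_id=210: ✓ → 214
line_sum2 = 179 + 394 + 591 + 480 + 118 + 528 + 225 + 53 + 231 + 214 = 3013

a6_sum=975, line_sum=777, line_sum2=3013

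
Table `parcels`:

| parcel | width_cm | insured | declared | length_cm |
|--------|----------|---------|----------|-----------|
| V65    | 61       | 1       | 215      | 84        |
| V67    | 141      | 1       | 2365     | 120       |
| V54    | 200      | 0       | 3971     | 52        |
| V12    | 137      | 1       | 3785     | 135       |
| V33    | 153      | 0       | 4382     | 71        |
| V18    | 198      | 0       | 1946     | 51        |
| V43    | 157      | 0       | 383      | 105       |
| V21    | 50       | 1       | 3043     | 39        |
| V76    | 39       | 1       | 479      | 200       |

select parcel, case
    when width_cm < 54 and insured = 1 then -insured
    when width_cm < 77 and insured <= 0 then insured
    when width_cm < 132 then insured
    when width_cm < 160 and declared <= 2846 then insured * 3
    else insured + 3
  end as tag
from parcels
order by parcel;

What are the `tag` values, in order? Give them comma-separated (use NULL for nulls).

parcel=V12: ELSE → 4
parcel=V18: ELSE → 3
parcel=V21: width_cm < 54 and insured = 1 → -1
parcel=V33: ELSE → 3
parcel=V43: width_cm < 160 and declared <= 2846 → 0
parcel=V54: ELSE → 3
parcel=V65: width_cm < 132 → 1
parcel=V67: width_cm < 160 and declared <= 2846 → 3
parcel=V76: width_cm < 54 and insured = 1 → -1

4, 3, -1, 3, 0, 3, 1, 3, -1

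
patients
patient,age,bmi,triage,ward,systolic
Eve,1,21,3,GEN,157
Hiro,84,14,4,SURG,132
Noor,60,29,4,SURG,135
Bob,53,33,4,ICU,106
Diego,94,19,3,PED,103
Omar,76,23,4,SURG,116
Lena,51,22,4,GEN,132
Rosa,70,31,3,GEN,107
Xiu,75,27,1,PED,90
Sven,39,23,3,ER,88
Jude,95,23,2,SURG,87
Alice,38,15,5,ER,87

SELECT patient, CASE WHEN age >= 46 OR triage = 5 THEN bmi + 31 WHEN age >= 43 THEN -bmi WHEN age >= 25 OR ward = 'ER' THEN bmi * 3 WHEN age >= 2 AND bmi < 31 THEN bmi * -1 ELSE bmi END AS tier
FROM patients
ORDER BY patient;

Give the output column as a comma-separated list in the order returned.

patient=Alice: age >= 46 OR triage = 5 → 46
patient=Bob: age >= 46 OR triage = 5 → 64
patient=Diego: age >= 46 OR triage = 5 → 50
patient=Eve: ELSE → 21
patient=Hiro: age >= 46 OR triage = 5 → 45
patient=Jude: age >= 46 OR triage = 5 → 54
patient=Lena: age >= 46 OR triage = 5 → 53
patient=Noor: age >= 46 OR triage = 5 → 60
patient=Omar: age >= 46 OR triage = 5 → 54
patient=Rosa: age >= 46 OR triage = 5 → 62
patient=Sven: age >= 25 OR ward = 'ER' → 69
patient=Xiu: age >= 46 OR triage = 5 → 58

46, 64, 50, 21, 45, 54, 53, 60, 54, 62, 69, 58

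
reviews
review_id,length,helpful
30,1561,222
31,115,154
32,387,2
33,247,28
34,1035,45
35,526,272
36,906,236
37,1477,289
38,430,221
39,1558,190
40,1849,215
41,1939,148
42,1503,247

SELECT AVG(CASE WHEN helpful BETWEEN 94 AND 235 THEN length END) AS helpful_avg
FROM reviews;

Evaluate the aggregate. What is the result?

review_id=30: ✓ → 1561
review_id=31: ✓ → 115
review_id=32: ✗
review_id=33: ✗
review_id=34: ✗
review_id=35: ✗
review_id=36: ✗
review_id=37: ✗
review_id=38: ✓ → 430
review_id=39: ✓ → 1558
review_id=40: ✓ → 1849
review_id=41: ✓ → 1939
review_id=42: ✗
helpful_avg = (1561 + 115 + 430 + 1558 + 1849 + 1939) / 6 = 1242

1242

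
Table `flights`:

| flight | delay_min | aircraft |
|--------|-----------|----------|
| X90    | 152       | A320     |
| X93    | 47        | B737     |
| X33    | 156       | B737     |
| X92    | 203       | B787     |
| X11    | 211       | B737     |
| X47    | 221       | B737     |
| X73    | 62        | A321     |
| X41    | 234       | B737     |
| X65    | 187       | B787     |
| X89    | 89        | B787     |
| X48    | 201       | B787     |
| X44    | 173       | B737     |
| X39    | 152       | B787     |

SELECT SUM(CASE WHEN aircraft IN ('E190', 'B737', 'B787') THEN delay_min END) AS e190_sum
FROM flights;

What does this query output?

1874

flight=X90: ✗
flight=X93: ✓ → 47
flight=X33: ✓ → 156
flight=X92: ✓ → 203
flight=X11: ✓ → 211
flight=X47: ✓ → 221
flight=X73: ✗
flight=X41: ✓ → 234
flight=X65: ✓ → 187
flight=X89: ✓ → 89
flight=X48: ✓ → 201
flight=X44: ✓ → 173
flight=X39: ✓ → 152
e190_sum = 47 + 156 + 203 + 211 + 221 + 234 + 187 + 89 + 201 + 173 + 152 = 1874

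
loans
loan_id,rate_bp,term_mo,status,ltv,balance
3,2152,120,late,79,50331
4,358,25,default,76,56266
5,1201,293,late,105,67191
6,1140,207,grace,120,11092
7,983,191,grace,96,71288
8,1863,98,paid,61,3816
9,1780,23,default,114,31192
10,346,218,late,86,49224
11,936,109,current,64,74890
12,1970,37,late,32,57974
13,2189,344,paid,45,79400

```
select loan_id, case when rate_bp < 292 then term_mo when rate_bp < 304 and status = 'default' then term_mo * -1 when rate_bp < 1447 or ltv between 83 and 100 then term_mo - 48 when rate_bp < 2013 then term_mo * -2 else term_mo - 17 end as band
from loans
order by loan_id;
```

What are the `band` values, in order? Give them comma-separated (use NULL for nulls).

103, -23, 245, 159, 143, -196, -46, 170, 61, -74, 327

loan_id=3: ELSE → 103
loan_id=4: rate_bp < 1447 or ltv between 83 and 100 → -23
loan_id=5: rate_bp < 1447 or ltv between 83 and 100 → 245
loan_id=6: rate_bp < 1447 or ltv between 83 and 100 → 159
loan_id=7: rate_bp < 1447 or ltv between 83 and 100 → 143
loan_id=8: rate_bp < 2013 → -196
loan_id=9: rate_bp < 2013 → -46
loan_id=10: rate_bp < 1447 or ltv between 83 and 100 → 170
loan_id=11: rate_bp < 1447 or ltv between 83 and 100 → 61
loan_id=12: rate_bp < 2013 → -74
loan_id=13: ELSE → 327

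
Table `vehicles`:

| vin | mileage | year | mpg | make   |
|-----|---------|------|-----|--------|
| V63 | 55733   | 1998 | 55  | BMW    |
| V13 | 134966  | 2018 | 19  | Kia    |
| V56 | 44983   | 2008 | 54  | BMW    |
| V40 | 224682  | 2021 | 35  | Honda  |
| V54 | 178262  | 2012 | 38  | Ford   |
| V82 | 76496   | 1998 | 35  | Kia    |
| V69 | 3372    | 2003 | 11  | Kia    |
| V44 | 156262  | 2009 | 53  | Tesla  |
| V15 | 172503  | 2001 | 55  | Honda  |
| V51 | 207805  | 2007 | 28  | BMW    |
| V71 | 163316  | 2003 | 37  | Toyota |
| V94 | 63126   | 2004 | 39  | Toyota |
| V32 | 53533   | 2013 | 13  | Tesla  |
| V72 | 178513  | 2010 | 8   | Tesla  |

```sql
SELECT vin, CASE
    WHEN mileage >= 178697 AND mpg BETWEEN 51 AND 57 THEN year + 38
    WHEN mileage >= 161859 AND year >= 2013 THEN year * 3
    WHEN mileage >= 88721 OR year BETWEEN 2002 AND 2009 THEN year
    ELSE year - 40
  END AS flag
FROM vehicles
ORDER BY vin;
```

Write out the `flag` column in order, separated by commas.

vin=V13: mileage >= 88721 OR year BETWEEN 2002 AND 2009 → 2018
vin=V15: mileage >= 88721 OR year BETWEEN 2002 AND 2009 → 2001
vin=V32: ELSE → 1973
vin=V40: mileage >= 161859 AND year >= 2013 → 6063
vin=V44: mileage >= 88721 OR year BETWEEN 2002 AND 2009 → 2009
vin=V51: mileage >= 88721 OR year BETWEEN 2002 AND 2009 → 2007
vin=V54: mileage >= 88721 OR year BETWEEN 2002 AND 2009 → 2012
vin=V56: mileage >= 88721 OR year BETWEEN 2002 AND 2009 → 2008
vin=V63: ELSE → 1958
vin=V69: mileage >= 88721 OR year BETWEEN 2002 AND 2009 → 2003
vin=V71: mileage >= 88721 OR year BETWEEN 2002 AND 2009 → 2003
vin=V72: mileage >= 88721 OR year BETWEEN 2002 AND 2009 → 2010
vin=V82: ELSE → 1958
vin=V94: mileage >= 88721 OR year BETWEEN 2002 AND 2009 → 2004

2018, 2001, 1973, 6063, 2009, 2007, 2012, 2008, 1958, 2003, 2003, 2010, 1958, 2004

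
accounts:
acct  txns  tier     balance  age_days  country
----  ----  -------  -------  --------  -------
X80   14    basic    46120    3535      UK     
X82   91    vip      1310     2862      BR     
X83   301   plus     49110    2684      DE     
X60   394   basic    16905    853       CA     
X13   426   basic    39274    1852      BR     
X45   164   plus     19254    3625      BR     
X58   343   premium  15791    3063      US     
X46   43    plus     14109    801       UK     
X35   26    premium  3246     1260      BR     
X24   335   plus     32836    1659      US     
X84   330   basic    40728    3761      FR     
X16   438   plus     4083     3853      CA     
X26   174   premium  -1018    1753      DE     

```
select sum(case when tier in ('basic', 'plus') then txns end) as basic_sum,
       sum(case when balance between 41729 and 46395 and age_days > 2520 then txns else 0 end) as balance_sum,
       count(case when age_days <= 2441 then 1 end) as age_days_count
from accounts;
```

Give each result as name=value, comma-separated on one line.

basic_sum=2445, balance_sum=14, age_days_count=6

[basic_sum: tier in ('basic', 'plus')]
acct=X80: ✓ → 14
acct=X82: ✗
acct=X83: ✓ → 301
acct=X60: ✓ → 394
acct=X13: ✓ → 426
acct=X45: ✓ → 164
acct=X58: ✗
acct=X46: ✓ → 43
acct=X35: ✗
acct=X24: ✓ → 335
acct=X84: ✓ → 330
acct=X16: ✓ → 438
acct=X26: ✗
basic_sum = 14 + 301 + 394 + 426 + 164 + 43 + 335 + 330 + 438 = 2445
—
[balance_sum: balance between 41729 and 46395 and age_days > 2520]
acct=X80: ✓ → 14
acct=X82: ✗
acct=X83: ✗
acct=X60: ✗
acct=X13: ✗
acct=X45: ✗
acct=X58: ✗
acct=X46: ✗
acct=X35: ✗
acct=X24: ✗
acct=X84: ✗
acct=X16: ✗
acct=X26: ✗
balance_sum = 14
—
[age_days_count: age_days <= 2441]
acct=X80: ✗
acct=X82: ✗
acct=X83: ✗
acct=X60: ✓ → 1
acct=X13: ✓ → 1
acct=X45: ✗
acct=X58: ✗
acct=X46: ✓ → 1
acct=X35: ✓ → 1
acct=X24: ✓ → 1
acct=X84: ✗
acct=X16: ✗
acct=X26: ✓ → 1
age_days_count = COUNT(1, 1, 1, 1, 1, 1) = 6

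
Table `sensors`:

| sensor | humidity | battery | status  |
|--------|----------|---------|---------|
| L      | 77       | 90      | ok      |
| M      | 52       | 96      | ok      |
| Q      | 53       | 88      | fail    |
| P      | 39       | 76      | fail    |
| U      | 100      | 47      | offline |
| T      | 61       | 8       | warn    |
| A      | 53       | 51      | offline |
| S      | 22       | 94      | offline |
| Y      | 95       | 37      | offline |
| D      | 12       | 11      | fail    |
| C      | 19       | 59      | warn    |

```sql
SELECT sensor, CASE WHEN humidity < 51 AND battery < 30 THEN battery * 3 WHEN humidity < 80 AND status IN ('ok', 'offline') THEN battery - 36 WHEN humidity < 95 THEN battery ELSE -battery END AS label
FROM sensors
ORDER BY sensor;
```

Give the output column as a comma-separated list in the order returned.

sensor=A: humidity < 80 AND status IN ('ok', 'offline') → 15
sensor=C: humidity < 95 → 59
sensor=D: humidity < 51 AND battery < 30 → 33
sensor=L: humidity < 80 AND status IN ('ok', 'offline') → 54
sensor=M: humidity < 80 AND status IN ('ok', 'offline') → 60
sensor=P: humidity < 95 → 76
sensor=Q: humidity < 95 → 88
sensor=S: humidity < 80 AND status IN ('ok', 'offline') → 58
sensor=T: humidity < 95 → 8
sensor=U: ELSE → -47
sensor=Y: ELSE → -37

15, 59, 33, 54, 60, 76, 88, 58, 8, -47, -37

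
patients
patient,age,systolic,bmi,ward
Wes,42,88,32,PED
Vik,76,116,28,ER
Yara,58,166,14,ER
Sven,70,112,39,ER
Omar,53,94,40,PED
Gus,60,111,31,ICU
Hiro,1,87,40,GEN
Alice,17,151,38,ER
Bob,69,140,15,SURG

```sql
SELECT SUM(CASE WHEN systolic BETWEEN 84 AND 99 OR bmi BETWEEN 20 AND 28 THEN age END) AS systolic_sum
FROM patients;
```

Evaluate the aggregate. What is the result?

patient=Wes: ✓ → 42
patient=Vik: ✓ → 76
patient=Yara: ✗
patient=Sven: ✗
patient=Omar: ✓ → 53
patient=Gus: ✗
patient=Hiro: ✓ → 1
patient=Alice: ✗
patient=Bob: ✗
systolic_sum = 42 + 76 + 53 + 1 = 172

172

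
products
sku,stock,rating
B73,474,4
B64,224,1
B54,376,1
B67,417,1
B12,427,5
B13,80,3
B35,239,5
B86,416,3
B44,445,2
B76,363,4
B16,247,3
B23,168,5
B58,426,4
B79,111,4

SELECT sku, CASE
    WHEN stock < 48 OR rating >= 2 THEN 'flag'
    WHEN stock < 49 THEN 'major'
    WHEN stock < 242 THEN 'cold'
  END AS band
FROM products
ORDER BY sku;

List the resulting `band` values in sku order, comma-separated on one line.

sku=B12: stock < 48 OR rating >= 2 → flag
sku=B13: stock < 48 OR rating >= 2 → flag
sku=B16: stock < 48 OR rating >= 2 → flag
sku=B23: stock < 48 OR rating >= 2 → flag
sku=B35: stock < 48 OR rating >= 2 → flag
sku=B44: stock < 48 OR rating >= 2 → flag
sku=B54: (no match → NULL) → NULL
sku=B58: stock < 48 OR rating >= 2 → flag
sku=B64: stock < 242 → cold
sku=B67: (no match → NULL) → NULL
sku=B73: stock < 48 OR rating >= 2 → flag
sku=B76: stock < 48 OR rating >= 2 → flag
sku=B79: stock < 48 OR rating >= 2 → flag
sku=B86: stock < 48 OR rating >= 2 → flag

flag, flag, flag, flag, flag, flag, NULL, flag, cold, NULL, flag, flag, flag, flag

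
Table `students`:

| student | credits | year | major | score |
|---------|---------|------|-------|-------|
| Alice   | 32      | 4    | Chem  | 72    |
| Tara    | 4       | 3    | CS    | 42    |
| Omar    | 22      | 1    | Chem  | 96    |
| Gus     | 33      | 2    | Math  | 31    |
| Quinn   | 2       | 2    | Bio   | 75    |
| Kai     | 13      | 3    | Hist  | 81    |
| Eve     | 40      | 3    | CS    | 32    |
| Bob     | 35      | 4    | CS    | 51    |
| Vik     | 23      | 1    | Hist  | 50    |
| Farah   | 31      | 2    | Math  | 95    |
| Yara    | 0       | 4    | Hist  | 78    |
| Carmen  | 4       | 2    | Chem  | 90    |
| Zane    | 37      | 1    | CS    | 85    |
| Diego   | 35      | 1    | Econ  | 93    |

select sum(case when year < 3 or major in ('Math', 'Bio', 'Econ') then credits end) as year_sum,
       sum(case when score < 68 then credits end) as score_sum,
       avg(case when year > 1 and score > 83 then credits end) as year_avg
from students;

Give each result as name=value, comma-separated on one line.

[year_sum: year < 3 or major in ('Math', 'Bio', 'Econ')]
student=Alice: ✗
student=Tara: ✗
student=Omar: ✓ → 22
student=Gus: ✓ → 33
student=Quinn: ✓ → 2
student=Kai: ✗
student=Eve: ✗
student=Bob: ✗
student=Vik: ✓ → 23
student=Farah: ✓ → 31
student=Yara: ✗
student=Carmen: ✓ → 4
student=Zane: ✓ → 37
student=Diego: ✓ → 35
year_sum = 22 + 33 + 2 + 23 + 31 + 4 + 37 + 35 = 187
—
[score_sum: score < 68]
student=Alice: ✗
student=Tara: ✓ → 4
student=Omar: ✗
student=Gus: ✓ → 33
student=Quinn: ✗
student=Kai: ✗
student=Eve: ✓ → 40
student=Bob: ✓ → 35
student=Vik: ✓ → 23
student=Farah: ✗
student=Yara: ✗
student=Carmen: ✗
student=Zane: ✗
student=Diego: ✗
score_sum = 4 + 33 + 40 + 35 + 23 = 135
—
[year_avg: year > 1 and score > 83]
student=Alice: ✗
student=Tara: ✗
student=Omar: ✗
student=Gus: ✗
student=Quinn: ✗
student=Kai: ✗
student=Eve: ✗
student=Bob: ✗
student=Vik: ✗
student=Farah: ✓ → 31
student=Yara: ✗
student=Carmen: ✓ → 4
student=Zane: ✗
student=Diego: ✗
year_avg = (31 + 4) / 2 = 17.5

year_sum=187, score_sum=135, year_avg=17.5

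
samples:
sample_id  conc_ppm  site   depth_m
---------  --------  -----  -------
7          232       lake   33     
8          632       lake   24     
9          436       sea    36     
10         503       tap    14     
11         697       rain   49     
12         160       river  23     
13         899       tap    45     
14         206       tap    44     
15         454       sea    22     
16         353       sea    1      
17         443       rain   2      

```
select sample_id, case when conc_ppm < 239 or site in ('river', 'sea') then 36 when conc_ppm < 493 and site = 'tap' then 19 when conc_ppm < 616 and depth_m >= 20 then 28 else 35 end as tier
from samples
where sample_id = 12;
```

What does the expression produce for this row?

36

sample_id = 12: conc_ppm=160, site=river, depth_m=23.
conc_ppm < 239 or site in ('river', 'sea') → true → 36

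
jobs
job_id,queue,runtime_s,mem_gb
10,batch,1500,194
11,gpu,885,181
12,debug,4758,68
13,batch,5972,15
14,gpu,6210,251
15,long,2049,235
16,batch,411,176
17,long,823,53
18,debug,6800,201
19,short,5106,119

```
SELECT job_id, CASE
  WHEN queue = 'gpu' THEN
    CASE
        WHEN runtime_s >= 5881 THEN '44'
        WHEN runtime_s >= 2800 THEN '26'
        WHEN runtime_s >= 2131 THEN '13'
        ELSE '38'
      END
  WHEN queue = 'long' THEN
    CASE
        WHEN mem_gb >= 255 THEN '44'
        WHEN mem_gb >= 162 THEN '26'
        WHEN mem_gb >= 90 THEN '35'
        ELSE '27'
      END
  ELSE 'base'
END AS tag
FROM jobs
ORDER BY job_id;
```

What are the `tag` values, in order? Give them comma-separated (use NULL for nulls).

base, 38, base, base, 44, 26, base, 27, base, base

job_id=10: queue='batch' → outer ELSE → base
job_id=11: queue='gpu' → inner[ELSE] → 38
job_id=12: queue='debug' → outer ELSE → base
job_id=13: queue='batch' → outer ELSE → base
job_id=14: queue='gpu' → inner[runtime_s >= 5881] → 44
job_id=15: queue='long' → inner[mem_gb >= 162] → 26
job_id=16: queue='batch' → outer ELSE → base
job_id=17: queue='long' → inner[ELSE] → 27
job_id=18: queue='debug' → outer ELSE → base
job_id=19: queue='short' → outer ELSE → base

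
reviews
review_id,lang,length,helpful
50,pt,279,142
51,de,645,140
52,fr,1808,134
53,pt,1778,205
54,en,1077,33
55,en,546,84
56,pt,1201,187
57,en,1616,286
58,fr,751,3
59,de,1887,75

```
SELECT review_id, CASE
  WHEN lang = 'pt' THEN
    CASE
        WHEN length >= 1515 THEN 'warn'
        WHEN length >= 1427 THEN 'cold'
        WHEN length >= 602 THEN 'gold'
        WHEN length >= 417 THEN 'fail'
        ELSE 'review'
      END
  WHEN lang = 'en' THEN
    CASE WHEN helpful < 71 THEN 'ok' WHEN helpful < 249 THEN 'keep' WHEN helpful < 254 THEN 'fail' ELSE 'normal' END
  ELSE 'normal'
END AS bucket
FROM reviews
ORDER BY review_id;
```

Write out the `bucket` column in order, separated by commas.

review, normal, normal, warn, ok, keep, gold, normal, normal, normal

review_id=50: lang='pt' → inner[ELSE] → review
review_id=51: lang='de' → outer ELSE → normal
review_id=52: lang='fr' → outer ELSE → normal
review_id=53: lang='pt' → inner[length >= 1515] → warn
review_id=54: lang='en' → inner[helpful < 71] → ok
review_id=55: lang='en' → inner[helpful < 249] → keep
review_id=56: lang='pt' → inner[length >= 602] → gold
review_id=57: lang='en' → inner[ELSE] → normal
review_id=58: lang='fr' → outer ELSE → normal
review_id=59: lang='de' → outer ELSE → normal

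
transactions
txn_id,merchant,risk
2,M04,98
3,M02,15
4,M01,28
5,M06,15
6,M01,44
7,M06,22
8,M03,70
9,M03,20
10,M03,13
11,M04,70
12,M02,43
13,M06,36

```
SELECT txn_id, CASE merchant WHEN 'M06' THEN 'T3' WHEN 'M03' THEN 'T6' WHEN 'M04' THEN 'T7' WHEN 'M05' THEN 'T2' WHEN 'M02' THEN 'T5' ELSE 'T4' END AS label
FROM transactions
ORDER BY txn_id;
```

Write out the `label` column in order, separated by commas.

txn_id=2: merchant='M04' → T7
txn_id=3: merchant='M02' → T5
txn_id=4: ELSE → T4
txn_id=5: merchant='M06' → T3
txn_id=6: ELSE → T4
txn_id=7: merchant='M06' → T3
txn_id=8: merchant='M03' → T6
txn_id=9: merchant='M03' → T6
txn_id=10: merchant='M03' → T6
txn_id=11: merchant='M04' → T7
txn_id=12: merchant='M02' → T5
txn_id=13: merchant='M06' → T3

T7, T5, T4, T3, T4, T3, T6, T6, T6, T7, T5, T3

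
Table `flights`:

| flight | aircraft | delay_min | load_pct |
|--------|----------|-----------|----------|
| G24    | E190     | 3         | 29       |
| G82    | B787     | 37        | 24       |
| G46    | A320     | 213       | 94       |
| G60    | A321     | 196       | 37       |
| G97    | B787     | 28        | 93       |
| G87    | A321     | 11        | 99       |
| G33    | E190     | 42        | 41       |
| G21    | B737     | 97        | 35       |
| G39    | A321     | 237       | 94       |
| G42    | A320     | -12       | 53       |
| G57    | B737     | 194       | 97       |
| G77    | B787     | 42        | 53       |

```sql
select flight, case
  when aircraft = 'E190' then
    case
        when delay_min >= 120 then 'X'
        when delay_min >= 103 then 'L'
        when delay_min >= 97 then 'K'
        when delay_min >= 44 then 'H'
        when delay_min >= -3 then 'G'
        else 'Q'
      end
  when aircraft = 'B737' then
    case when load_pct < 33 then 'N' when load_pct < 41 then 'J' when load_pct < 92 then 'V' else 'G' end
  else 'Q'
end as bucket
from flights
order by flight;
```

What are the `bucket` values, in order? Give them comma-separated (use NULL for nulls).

J, G, G, Q, Q, Q, G, Q, Q, Q, Q, Q

flight=G21: aircraft='B737' → inner[load_pct < 41] → J
flight=G24: aircraft='E190' → inner[delay_min >= -3] → G
flight=G33: aircraft='E190' → inner[delay_min >= -3] → G
flight=G39: aircraft='A321' → outer ELSE → Q
flight=G42: aircraft='A320' → outer ELSE → Q
flight=G46: aircraft='A320' → outer ELSE → Q
flight=G57: aircraft='B737' → inner[ELSE] → G
flight=G60: aircraft='A321' → outer ELSE → Q
flight=G77: aircraft='B787' → outer ELSE → Q
flight=G82: aircraft='B787' → outer ELSE → Q
flight=G87: aircraft='A321' → outer ELSE → Q
flight=G97: aircraft='B787' → outer ELSE → Q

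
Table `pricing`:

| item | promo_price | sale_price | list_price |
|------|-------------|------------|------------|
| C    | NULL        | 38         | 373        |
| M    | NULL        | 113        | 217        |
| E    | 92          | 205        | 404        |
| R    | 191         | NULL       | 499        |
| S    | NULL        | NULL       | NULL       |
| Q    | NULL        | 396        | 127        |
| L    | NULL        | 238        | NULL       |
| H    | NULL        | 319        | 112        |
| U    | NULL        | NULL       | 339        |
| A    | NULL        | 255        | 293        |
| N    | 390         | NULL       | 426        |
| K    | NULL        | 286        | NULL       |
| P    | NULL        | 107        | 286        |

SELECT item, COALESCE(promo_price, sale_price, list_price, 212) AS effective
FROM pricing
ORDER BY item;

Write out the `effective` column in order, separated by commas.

item=A: promo_price=NULL, sale_price=255 → 255
item=C: promo_price=NULL, sale_price=38 → 38
item=E: promo_price=92 → 92
item=H: promo_price=NULL, sale_price=319 → 319
item=K: promo_price=NULL, sale_price=286 → 286
item=L: promo_price=NULL, sale_price=238 → 238
item=M: promo_price=NULL, sale_price=113 → 113
item=N: promo_price=390 → 390
item=P: promo_price=NULL, sale_price=107 → 107
item=Q: promo_price=NULL, sale_price=396 → 396
item=R: promo_price=191 → 191
item=S: promo_price=NULL, sale_price=NULL, list_price=NULL, → literal 212 → 212
item=U: promo_price=NULL, sale_price=NULL, list_price=339 → 339

255, 38, 92, 319, 286, 238, 113, 390, 107, 396, 191, 212, 339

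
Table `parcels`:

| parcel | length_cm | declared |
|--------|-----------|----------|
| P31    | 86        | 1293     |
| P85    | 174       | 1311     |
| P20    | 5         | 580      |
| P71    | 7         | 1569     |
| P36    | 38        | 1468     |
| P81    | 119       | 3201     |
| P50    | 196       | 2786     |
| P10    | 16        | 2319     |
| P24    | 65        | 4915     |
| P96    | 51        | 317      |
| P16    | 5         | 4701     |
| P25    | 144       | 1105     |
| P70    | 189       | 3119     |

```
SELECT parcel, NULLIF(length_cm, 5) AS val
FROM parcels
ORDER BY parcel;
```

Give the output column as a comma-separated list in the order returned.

16, NULL, NULL, 65, 144, 86, 38, 196, 189, 7, 119, 174, 51

parcel=P10: length_cm=16 vs 5: differ → 16
parcel=P16: length_cm=5 vs 5: equal → NULL
parcel=P20: length_cm=5 vs 5: equal → NULL
parcel=P24: length_cm=65 vs 5: differ → 65
parcel=P25: length_cm=144 vs 5: differ → 144
parcel=P31: length_cm=86 vs 5: differ → 86
parcel=P36: length_cm=38 vs 5: differ → 38
parcel=P50: length_cm=196 vs 5: differ → 196
parcel=P70: length_cm=189 vs 5: differ → 189
parcel=P71: length_cm=7 vs 5: differ → 7
parcel=P81: length_cm=119 vs 5: differ → 119
parcel=P85: length_cm=174 vs 5: differ → 174
parcel=P96: length_cm=51 vs 5: differ → 51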